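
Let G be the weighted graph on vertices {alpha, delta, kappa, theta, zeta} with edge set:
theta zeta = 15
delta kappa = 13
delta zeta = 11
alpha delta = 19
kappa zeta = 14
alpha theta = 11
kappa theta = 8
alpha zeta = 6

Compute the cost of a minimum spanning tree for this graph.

Prim, starting at alpha.
Step 1: frontier [alpha zeta 6, alpha theta 11, alpha delta 19] → take alpha zeta (6); add zeta.
Step 2: frontier [alpha theta 11, alpha delta 19, delta zeta 11, kappa zeta 14, theta zeta 15] → take delta zeta (11); add delta.
Step 3: frontier [alpha theta 11, delta kappa 13, kappa zeta 14, theta zeta 15] → take alpha theta (11); add theta.
Step 4: frontier [delta kappa 13, kappa theta 8, kappa zeta 14] → take kappa theta (8); add kappa.
MST edges: alpha zeta, delta zeta, alpha theta, kappa theta; total weight 6+11+11+8 = 36.

36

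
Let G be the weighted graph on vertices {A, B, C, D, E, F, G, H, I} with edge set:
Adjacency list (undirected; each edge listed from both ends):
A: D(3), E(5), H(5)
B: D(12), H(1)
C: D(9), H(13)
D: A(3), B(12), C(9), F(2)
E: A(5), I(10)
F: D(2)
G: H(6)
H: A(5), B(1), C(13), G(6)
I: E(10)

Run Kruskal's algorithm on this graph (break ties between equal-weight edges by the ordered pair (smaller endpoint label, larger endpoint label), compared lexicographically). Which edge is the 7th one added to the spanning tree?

Kruskal's algorithm — process edges by increasing weight (ties by edge label):
B—H (1): add — endpoints in different components.
D—F (2): add — endpoints in different components.
A—D (3): add — endpoints in different components.
A—E (5): add — endpoints in different components.
A—H (5): add — endpoints in different components.
G—H (6): add — endpoints in different components.
C—D (9): add — endpoints in different components.
E—I (10): add — endpoints in different components.
The 7th edge added is C—D.

C-D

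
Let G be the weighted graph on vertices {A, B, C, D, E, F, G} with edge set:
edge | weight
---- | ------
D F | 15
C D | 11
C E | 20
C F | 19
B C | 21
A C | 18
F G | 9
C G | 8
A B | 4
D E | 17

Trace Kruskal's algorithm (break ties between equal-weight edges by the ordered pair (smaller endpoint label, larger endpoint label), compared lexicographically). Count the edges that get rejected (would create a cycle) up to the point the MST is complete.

1

Kruskal's algorithm — process edges by increasing weight (ties by edge label):
A B (4): add. Components now {A,B} {C} {D} {E} {F} {G}
C G (8): add. Components now {A,B} {C,G} {D} {E} {F}
F G (9): add. Components now {A,B} {C,F,G} {D} {E}
C D (11): add. Components now {A,B} {C,D,F,G} {E}
D F (15): skip — D and F already connected.
D E (17): add. Components now {A,B} {C,D,E,F,G}
A C (18): add. Components now {A,B,C,D,E,F,G}
Edges rejected before the tree was complete: 1.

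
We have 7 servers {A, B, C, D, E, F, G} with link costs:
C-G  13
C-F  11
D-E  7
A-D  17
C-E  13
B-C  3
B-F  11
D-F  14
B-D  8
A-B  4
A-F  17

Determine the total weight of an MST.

Prim's algorithm from D:
Step 1: frontier [D-E 7, B-D 8, D-F 14, A-D 17] → take D-E (7); add E.
Step 2: frontier [B-D 8, D-F 14, A-D 17, C-E 13] → take B-D (8); add B.
Step 3: frontier [B-C 3, A-B 4, B-F 11, D-F 14, A-D 17, C-E 13] → take B-C (3); add C.
Step 4: frontier [A-B 4, B-F 11, C-F 11, C-G 13, D-F 14, A-D 17] → take A-B (4); add A.
Step 5: frontier [A-F 17, B-F 11, C-F 11, C-G 13, D-F 14] → take B-F (11); add F.
Step 6: frontier [C-G 13] → take C-G (13); add G.
MST edges: D-E, B-D, B-C, A-B, B-F, C-G; total weight 7+8+3+4+11+13 = 46.

46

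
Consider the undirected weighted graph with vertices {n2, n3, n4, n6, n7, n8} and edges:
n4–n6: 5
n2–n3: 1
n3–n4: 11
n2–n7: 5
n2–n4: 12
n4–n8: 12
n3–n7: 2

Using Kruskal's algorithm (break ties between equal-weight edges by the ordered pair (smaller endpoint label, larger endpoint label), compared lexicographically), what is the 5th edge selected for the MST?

Sort edges by weight, then run Kruskal:
n2–n3 (1): add — endpoints in different components.
n3–n7 (2): add — endpoints in different components.
n2–n7 (5): skip — n7 and n2 already connected.
n4–n6 (5): add — endpoints in different components.
n3–n4 (11): add — endpoints in different components.
n2–n4 (12): skip — n4 and n2 already connected.
n4–n8 (12): add — endpoints in different components.
The 5th edge added is n4–n8.

n4-n8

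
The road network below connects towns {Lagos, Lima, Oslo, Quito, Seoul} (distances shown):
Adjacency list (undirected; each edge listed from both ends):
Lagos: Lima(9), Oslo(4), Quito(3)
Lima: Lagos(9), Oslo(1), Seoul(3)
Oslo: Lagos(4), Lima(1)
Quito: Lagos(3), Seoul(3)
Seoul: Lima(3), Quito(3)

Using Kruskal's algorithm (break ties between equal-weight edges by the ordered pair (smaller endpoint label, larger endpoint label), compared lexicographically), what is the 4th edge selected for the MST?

Sort edges by weight, then run Kruskal:
Lima–Oslo (1): add — endpoints in different components.
Lagos–Quito (3): add — endpoints in different components.
Lima–Seoul (3): add — endpoints in different components.
Quito–Seoul (3): add — endpoints in different components.
The 4th edge added is Quito–Seoul.

Quito-Seoul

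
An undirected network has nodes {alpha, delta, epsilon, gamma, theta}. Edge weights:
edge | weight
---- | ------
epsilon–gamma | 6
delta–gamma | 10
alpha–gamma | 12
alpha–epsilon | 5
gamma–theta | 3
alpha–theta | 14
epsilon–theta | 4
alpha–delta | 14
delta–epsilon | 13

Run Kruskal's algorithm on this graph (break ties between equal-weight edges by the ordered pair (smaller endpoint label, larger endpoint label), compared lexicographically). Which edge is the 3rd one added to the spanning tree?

alpha-epsilon

Kruskal: consider edges lightest-first.
gamma–theta (3): add — endpoints in different components.
epsilon–theta (4): add — endpoints in different components.
alpha–epsilon (5): add — endpoints in different components.
epsilon–gamma (6): skip — epsilon and gamma already connected.
delta–gamma (10): add — endpoints in different components.
The 3rd edge added is alpha–epsilon.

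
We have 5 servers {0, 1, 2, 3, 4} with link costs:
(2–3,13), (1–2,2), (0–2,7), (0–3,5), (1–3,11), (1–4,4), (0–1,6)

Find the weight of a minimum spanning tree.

Kruskal: consider edges lightest-first.
1–2 (2): add — endpoints in different components.
1–4 (4): add — endpoints in different components.
0–3 (5): add — endpoints in different components.
0–1 (6): add — endpoints in different components.
MST edges: 1–2, 1–4, 0–3, 0–1; total weight 2+4+5+6 = 17.

17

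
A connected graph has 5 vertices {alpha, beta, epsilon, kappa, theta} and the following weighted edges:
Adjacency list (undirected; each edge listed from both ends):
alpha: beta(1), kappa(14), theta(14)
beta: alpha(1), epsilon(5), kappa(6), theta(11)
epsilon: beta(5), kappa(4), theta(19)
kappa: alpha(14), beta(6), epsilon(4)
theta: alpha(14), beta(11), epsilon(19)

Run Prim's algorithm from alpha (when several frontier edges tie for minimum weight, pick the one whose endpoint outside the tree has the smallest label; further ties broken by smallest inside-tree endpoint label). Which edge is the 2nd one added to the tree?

beta-epsilon

Prim, starting at alpha.
Step 1: cheapest edge leaving the tree is alpha—beta (1); add beta.
Step 2: cheapest edge leaving the tree is beta—epsilon (5); add epsilon.
Step 3: cheapest edge leaving the tree is epsilon—kappa (4); add kappa.
Step 4: cheapest edge leaving the tree is beta—theta (11); add theta.
The 2nd edge added is beta—epsilon.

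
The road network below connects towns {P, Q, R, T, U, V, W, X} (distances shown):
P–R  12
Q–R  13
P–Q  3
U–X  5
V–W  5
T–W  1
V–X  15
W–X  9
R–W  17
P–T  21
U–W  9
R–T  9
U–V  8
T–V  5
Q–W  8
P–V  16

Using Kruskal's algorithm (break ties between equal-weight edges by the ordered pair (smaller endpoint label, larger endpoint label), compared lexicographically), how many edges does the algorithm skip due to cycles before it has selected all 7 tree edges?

Kruskal: consider edges lightest-first.
T–W (1): add — endpoints in different components.
P–Q (3): add — endpoints in different components.
T–V (5): add — endpoints in different components.
U–X (5): add — endpoints in different components.
V–W (5): skip — V and W already connected.
Q–W (8): add — endpoints in different components.
U–V (8): add — endpoints in different components.
R–T (9): add — endpoints in different components.
Edges rejected before the tree was complete: 1.

1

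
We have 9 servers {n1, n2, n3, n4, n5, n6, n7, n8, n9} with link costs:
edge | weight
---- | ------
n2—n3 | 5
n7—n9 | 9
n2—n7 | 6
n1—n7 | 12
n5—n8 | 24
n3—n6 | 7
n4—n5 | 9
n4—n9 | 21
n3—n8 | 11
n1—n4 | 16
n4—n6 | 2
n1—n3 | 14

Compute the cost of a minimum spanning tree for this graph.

Prim's algorithm from n2:
Step 1: cheapest edge leaving the tree is n2—n3 (5); add n3.
Step 2: cheapest edge leaving the tree is n2—n7 (6); add n7.
Step 3: cheapest edge leaving the tree is n3—n6 (7); add n6.
Step 4: cheapest edge leaving the tree is n4—n6 (2); add n4.
Step 5: cheapest edge leaving the tree is n4—n5 (9); add n5.
Step 6: cheapest edge leaving the tree is n7—n9 (9); add n9.
Step 7: cheapest edge leaving the tree is n3—n8 (11); add n8.
Step 8: cheapest edge leaving the tree is n1—n7 (12); add n1.
MST edges: n2—n3, n2—n7, n3—n6, n4—n6, n4—n5, n7—n9, n3—n8, n1—n7; total weight 5+6+7+2+9+9+11+12 = 61.

61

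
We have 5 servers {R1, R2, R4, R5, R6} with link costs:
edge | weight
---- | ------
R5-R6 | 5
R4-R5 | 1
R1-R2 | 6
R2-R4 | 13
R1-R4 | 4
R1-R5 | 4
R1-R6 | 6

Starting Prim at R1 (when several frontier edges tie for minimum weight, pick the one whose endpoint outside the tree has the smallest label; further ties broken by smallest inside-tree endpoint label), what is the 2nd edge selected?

R4-R5

Prim's algorithm from R1:
Step 1: cheapest edge leaving the tree is R1-R4 (4); add R4.
Step 2: cheapest edge leaving the tree is R4-R5 (1); add R5.
Step 3: cheapest edge leaving the tree is R5-R6 (5); add R6.
Step 4: cheapest edge leaving the tree is R1-R2 (6); add R2.
The 2nd edge added is R4-R5.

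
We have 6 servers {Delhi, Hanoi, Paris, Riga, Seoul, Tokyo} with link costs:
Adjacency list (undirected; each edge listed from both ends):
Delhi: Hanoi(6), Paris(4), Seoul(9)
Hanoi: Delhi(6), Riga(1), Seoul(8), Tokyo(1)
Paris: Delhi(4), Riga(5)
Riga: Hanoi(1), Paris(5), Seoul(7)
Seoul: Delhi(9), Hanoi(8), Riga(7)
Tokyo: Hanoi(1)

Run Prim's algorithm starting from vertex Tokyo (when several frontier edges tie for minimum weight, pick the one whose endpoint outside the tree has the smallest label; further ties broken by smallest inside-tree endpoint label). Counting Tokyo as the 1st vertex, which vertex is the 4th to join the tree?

Prim, starting at Tokyo.
Step 1: cheapest edge leaving the tree is Hanoi–Tokyo (1); add Hanoi.
Step 2: cheapest edge leaving the tree is Hanoi–Riga (1); add Riga.
Step 3: cheapest edge leaving the tree is Paris–Riga (5); add Paris.
Step 4: cheapest edge leaving the tree is Delhi–Paris (4); add Delhi.
Step 5: cheapest edge leaving the tree is Riga–Seoul (7); add Seoul.
Vertex order: Tokyo, Hanoi, Riga, Paris, Delhi, Seoul. The 4th vertex is Paris.

Paris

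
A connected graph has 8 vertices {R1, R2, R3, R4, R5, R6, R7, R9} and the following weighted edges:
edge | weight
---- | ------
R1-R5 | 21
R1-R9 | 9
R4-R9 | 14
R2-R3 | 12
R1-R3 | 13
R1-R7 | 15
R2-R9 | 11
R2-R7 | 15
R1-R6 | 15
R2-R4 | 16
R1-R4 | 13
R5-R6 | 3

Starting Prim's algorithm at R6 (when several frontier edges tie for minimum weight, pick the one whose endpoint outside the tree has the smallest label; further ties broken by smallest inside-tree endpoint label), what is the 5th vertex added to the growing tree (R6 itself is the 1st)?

R2

Prim's algorithm from R6:
Step 1: cheapest edge leaving the tree is R5-R6 (3); add R5.
Step 2: cheapest edge leaving the tree is R1-R6 (15); add R1.
Step 3: cheapest edge leaving the tree is R1-R9 (9); add R9.
Step 4: cheapest edge leaving the tree is R2-R9 (11); add R2.
Step 5: cheapest edge leaving the tree is R2-R3 (12); add R3.
Step 6: cheapest edge leaving the tree is R1-R4 (13); add R4.
Step 7: cheapest edge leaving the tree is R1-R7 (15); add R7.
Vertex order: R6, R5, R1, R9, R2, R3, R4, R7. The 5th vertex is R2.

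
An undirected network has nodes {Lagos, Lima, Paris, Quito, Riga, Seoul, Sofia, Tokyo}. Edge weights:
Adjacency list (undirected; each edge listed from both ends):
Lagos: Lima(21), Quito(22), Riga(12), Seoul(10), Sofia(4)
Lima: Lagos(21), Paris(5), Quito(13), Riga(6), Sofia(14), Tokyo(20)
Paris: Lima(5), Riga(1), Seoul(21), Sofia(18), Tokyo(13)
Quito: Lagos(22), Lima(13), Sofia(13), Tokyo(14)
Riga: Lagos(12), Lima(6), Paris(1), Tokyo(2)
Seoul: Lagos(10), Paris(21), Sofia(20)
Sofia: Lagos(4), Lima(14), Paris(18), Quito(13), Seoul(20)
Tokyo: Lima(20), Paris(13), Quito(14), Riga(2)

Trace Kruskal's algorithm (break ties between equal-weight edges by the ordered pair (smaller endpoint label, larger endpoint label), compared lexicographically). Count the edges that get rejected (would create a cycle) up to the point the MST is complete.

1

Sort edges by weight, then run Kruskal:
Paris–Riga (1): add — endpoints in different components.
Riga–Tokyo (2): add — endpoints in different components.
Lagos–Sofia (4): add — endpoints in different components.
Lima–Paris (5): add — endpoints in different components.
Lima–Riga (6): skip — Riga and Lima already connected.
Lagos–Seoul (10): add — endpoints in different components.
Lagos–Riga (12): add — endpoints in different components.
Lima–Quito (13): add — endpoints in different components.
Edges rejected before the tree was complete: 1.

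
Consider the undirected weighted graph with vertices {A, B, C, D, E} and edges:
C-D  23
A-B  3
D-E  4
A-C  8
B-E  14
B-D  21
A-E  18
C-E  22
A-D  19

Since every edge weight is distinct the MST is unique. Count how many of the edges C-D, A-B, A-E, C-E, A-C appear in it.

Kruskal: consider edges lightest-first.
A-B (3): add — endpoints in different components.
D-E (4): add — endpoints in different components.
A-C (8): add — endpoints in different components.
B-E (14): add — endpoints in different components.
MST edge set: {A-B, D-E, A-C, B-E}.
Of the listed edges, {A-B, A-C} are in the MST → 2.

2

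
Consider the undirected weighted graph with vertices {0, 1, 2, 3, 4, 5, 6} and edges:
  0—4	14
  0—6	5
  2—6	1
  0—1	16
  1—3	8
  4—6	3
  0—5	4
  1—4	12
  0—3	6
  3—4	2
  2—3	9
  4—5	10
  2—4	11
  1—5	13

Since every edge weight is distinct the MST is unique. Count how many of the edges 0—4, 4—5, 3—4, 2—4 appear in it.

Kruskal: consider edges lightest-first.
2—6 (1): add. Components now {0} {1} {2,6} {3} {4} {5}
3—4 (2): add. Components now {0} {1} {2,6} {3,4} {5}
4—6 (3): add. Components now {0} {1} {2,3,4,6} {5}
0—5 (4): add. Components now {0,5} {1} {2,3,4,6}
0—6 (5): add. Components now {0,2,3,4,5,6} {1}
0—3 (6): skip — 0 and 3 already connected.
1—3 (8): add. Components now {0,1,2,3,4,5,6}
MST edge set: {2—6, 3—4, 4—6, 0—5, 0—6, 1—3}.
Of the listed edges, {3—4} are in the MST → 1.

1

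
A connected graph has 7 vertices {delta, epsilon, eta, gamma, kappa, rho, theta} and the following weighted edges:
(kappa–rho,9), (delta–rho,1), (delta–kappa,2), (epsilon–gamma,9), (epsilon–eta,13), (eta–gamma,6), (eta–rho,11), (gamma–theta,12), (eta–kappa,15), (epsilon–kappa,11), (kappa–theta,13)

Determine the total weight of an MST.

Kruskal's algorithm — process edges by increasing weight (ties by edge label):
delta–rho (1): add. Components now {epsilon} {gamma} {kappa} {delta,rho} {theta} {eta}
delta–kappa (2): add. Components now {epsilon} {gamma} {delta,kappa,rho} {theta} {eta}
eta–gamma (6): add. Components now {epsilon} {eta,gamma} {delta,kappa,rho} {theta}
epsilon–gamma (9): add. Components now {epsilon,eta,gamma} {delta,kappa,rho} {theta}
kappa–rho (9): skip — kappa and rho already connected.
epsilon–kappa (11): add. Components now {delta,epsilon,eta,gamma,kappa,rho} {theta}
eta–rho (11): skip — rho and eta already connected.
gamma–theta (12): add. Components now {delta,epsilon,eta,gamma,kappa,rho,theta}
MST edges: delta–rho, delta–kappa, eta–gamma, epsilon–gamma, epsilon–kappa, gamma–theta; total weight 1+2+6+9+11+12 = 41.

41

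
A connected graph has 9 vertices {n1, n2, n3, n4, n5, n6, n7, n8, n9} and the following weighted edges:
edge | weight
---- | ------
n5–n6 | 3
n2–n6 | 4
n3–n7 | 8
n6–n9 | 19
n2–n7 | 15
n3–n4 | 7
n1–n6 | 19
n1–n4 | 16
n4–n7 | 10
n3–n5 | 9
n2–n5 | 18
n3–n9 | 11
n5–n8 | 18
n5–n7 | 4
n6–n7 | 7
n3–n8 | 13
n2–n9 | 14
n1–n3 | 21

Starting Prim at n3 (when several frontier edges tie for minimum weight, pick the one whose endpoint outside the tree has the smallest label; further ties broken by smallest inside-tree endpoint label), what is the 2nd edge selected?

n3-n7

Prim's algorithm from n3:
Step 1: cheapest edge leaving the tree is n3–n4 (7); add n4.
Step 2: cheapest edge leaving the tree is n3–n7 (8); add n7.
Step 3: cheapest edge leaving the tree is n5–n7 (4); add n5.
Step 4: cheapest edge leaving the tree is n5–n6 (3); add n6.
Step 5: cheapest edge leaving the tree is n2–n6 (4); add n2.
Step 6: cheapest edge leaving the tree is n3–n9 (11); add n9.
Step 7: cheapest edge leaving the tree is n3–n8 (13); add n8.
Step 8: cheapest edge leaving the tree is n1–n4 (16); add n1.
The 2nd edge added is n3–n7.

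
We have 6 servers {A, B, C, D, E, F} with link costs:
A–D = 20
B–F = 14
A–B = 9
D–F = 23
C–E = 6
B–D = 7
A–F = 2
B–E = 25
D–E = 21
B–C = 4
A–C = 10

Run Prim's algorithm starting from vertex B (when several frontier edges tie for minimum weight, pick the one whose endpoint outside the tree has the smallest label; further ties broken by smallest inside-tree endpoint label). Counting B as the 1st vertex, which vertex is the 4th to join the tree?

D

Prim, starting at B.
Step 1: frontier [B–C 4, B–D 7, A–B 9, B–F 14, B–E 25] → take B–C (4); add C.
Step 2: frontier [B–D 7, A–B 9, B–F 14, B–E 25, C–E 6, A–C 10] → take C–E (6); add E.
Step 3: frontier [B–D 7, A–B 9, B–F 14, A–C 10, D–E 21] → take B–D (7); add D.
Step 4: frontier [A–B 9, B–F 14, A–C 10, A–D 20, D–F 23] → take A–B (9); add A.
Step 5: frontier [A–F 2, B–F 14, D–F 23] → take A–F (2); add F.
Vertex order: B, C, E, D, A, F. The 4th vertex is D.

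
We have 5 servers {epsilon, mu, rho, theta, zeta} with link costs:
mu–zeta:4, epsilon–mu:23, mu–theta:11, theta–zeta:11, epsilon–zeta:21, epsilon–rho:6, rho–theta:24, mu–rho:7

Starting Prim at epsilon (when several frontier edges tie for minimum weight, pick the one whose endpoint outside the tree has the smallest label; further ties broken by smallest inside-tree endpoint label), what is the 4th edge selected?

Prim's algorithm from epsilon:
Step 1: cheapest edge leaving the tree is epsilon–rho (6); add rho.
Step 2: cheapest edge leaving the tree is mu–rho (7); add mu.
Step 3: cheapest edge leaving the tree is mu–zeta (4); add zeta.
Step 4: cheapest edge leaving the tree is mu–theta (11); add theta.
The 4th edge added is mu–theta.

mu-theta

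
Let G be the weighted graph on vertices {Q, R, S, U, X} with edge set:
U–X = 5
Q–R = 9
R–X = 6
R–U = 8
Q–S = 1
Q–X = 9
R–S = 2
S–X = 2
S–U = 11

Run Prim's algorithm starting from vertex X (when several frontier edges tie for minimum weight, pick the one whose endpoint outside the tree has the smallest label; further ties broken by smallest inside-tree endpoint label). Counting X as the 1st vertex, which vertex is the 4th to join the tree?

R

Prim, starting at X.
Step 1: cheapest edge leaving the tree is S–X (2); add S.
Step 2: cheapest edge leaving the tree is Q–S (1); add Q.
Step 3: cheapest edge leaving the tree is R–S (2); add R.
Step 4: cheapest edge leaving the tree is U–X (5); add U.
Vertex order: X, S, Q, R, U. The 4th vertex is R.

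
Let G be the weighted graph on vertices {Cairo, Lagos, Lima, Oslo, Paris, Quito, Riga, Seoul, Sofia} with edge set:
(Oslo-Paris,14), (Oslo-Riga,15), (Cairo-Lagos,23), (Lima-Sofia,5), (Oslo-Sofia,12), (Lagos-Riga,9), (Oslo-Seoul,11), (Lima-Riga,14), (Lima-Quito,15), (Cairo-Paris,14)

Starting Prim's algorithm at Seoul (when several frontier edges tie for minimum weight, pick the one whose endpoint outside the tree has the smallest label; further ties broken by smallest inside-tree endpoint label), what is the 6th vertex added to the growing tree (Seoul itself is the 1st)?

Grow the tree from Seoul using Prim:
Step 1: frontier [Oslo-Seoul 11] → take Oslo-Seoul (11); add Oslo.
Step 2: frontier [Oslo-Sofia 12, Oslo-Paris 14, Oslo-Riga 15] → take Oslo-Sofia (12); add Sofia.
Step 3: frontier [Oslo-Paris 14, Oslo-Riga 15, Lima-Sofia 5] → take Lima-Sofia (5); add Lima.
Step 4: frontier [Lima-Riga 14, Lima-Quito 15, Oslo-Paris 14, Oslo-Riga 15] → take Oslo-Paris (14); add Paris.
Step 5: frontier [Lima-Riga 14, Lima-Quito 15, Oslo-Riga 15, Cairo-Paris 14] → take Cairo-Paris (14); add Cairo.
Step 6: frontier [Cairo-Lagos 23, Lima-Riga 14, Lima-Quito 15, Oslo-Riga 15] → take Lima-Riga (14); add Riga.
Step 7: frontier [Cairo-Lagos 23, Lima-Quito 15, Lagos-Riga 9] → take Lagos-Riga (9); add Lagos.
Step 8: frontier [Lima-Quito 15] → take Lima-Quito (15); add Quito.
Vertex order: Seoul, Oslo, Sofia, Lima, Paris, Cairo, Riga, Lagos, Quito. The 6th vertex is Cairo.

Cairo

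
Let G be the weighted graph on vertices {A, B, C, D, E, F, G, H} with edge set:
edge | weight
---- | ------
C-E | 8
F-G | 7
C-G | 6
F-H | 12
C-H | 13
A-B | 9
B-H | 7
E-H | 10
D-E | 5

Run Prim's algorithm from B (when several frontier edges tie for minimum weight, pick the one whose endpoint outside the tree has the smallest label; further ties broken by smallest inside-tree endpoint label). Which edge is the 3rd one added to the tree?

Prim, starting at B.
Step 1: cheapest edge leaving the tree is B-H (7); add H.
Step 2: cheapest edge leaving the tree is A-B (9); add A.
Step 3: cheapest edge leaving the tree is E-H (10); add E.
Step 4: cheapest edge leaving the tree is D-E (5); add D.
Step 5: cheapest edge leaving the tree is C-E (8); add C.
Step 6: cheapest edge leaving the tree is C-G (6); add G.
Step 7: cheapest edge leaving the tree is F-G (7); add F.
The 3rd edge added is E-H.

E-H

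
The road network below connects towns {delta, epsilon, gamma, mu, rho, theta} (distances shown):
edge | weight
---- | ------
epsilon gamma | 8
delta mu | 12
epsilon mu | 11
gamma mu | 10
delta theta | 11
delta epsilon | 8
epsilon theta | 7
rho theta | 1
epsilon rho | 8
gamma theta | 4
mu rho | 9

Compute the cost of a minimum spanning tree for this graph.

29

Grow the tree from epsilon using Prim:
Step 1: cheapest edge leaving the tree is epsilon theta (7); add theta.
Step 2: cheapest edge leaving the tree is rho theta (1); add rho.
Step 3: cheapest edge leaving the tree is gamma theta (4); add gamma.
Step 4: cheapest edge leaving the tree is delta epsilon (8); add delta.
Step 5: cheapest edge leaving the tree is mu rho (9); add mu.
MST edges: epsilon theta, rho theta, gamma theta, delta epsilon, mu rho; total weight 7+1+4+8+9 = 29.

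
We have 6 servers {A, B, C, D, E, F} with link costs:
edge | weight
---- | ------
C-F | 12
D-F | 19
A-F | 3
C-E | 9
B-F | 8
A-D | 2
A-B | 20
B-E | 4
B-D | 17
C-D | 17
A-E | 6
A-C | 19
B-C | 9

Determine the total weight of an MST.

24

Sort edges by weight, then run Kruskal:
A-D (2): add — endpoints in different components.
A-F (3): add — endpoints in different components.
B-E (4): add — endpoints in different components.
A-E (6): add — endpoints in different components.
B-F (8): skip — B and F already connected.
B-C (9): add — endpoints in different components.
MST edges: A-D, A-F, B-E, A-E, B-C; total weight 2+3+4+6+9 = 24.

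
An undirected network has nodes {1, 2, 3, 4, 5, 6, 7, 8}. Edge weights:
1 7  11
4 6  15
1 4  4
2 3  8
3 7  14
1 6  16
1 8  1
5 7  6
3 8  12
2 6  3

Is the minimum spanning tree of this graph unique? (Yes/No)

Yes

Sort edges by weight, then run Kruskal:
1 8 (1): add — endpoints in different components.
2 6 (3): add — endpoints in different components.
1 4 (4): add — endpoints in different components.
5 7 (6): add — endpoints in different components.
2 3 (8): add — endpoints in different components.
1 7 (11): add — endpoints in different components.
3 8 (12): add — endpoints in different components.
Every non-tree edge has weight strictly greater than the heaviest edge on the tree path between its endpoints, so the MST is unique.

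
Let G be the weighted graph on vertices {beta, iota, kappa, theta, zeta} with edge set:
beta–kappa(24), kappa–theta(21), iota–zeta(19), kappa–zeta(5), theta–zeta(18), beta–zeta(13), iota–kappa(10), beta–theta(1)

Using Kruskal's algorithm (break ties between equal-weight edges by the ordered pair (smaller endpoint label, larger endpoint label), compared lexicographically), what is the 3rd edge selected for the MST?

Sort edges by weight, then run Kruskal:
beta–theta (1): add. Components now {kappa} {zeta} {beta,theta} {iota}
kappa–zeta (5): add. Components now {kappa,zeta} {beta,theta} {iota}
iota–kappa (10): add. Components now {iota,kappa,zeta} {beta,theta}
beta–zeta (13): add. Components now {beta,iota,kappa,theta,zeta}
The 3rd edge added is iota–kappa.

iota-kappa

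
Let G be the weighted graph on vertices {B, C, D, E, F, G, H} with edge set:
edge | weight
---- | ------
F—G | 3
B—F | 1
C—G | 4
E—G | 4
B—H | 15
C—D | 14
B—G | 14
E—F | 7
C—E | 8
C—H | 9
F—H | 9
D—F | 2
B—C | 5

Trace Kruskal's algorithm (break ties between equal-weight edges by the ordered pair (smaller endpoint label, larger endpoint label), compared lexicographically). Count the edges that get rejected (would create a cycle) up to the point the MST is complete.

Kruskal: consider edges lightest-first.
B—F (1): add. Components now {B,F} {C} {D} {E} {G} {H}
D—F (2): add. Components now {B,D,F} {C} {E} {G} {H}
F—G (3): add. Components now {B,D,F,G} {C} {E} {H}
C—G (4): add. Components now {B,C,D,F,G} {E} {H}
E—G (4): add. Components now {B,C,D,E,F,G} {H}
B—C (5): skip — B and C already connected.
E—F (7): skip — E and F already connected.
C—E (8): skip — C and E already connected.
C—H (9): add. Components now {B,C,D,E,F,G,H}
Edges rejected before the tree was complete: 3.

3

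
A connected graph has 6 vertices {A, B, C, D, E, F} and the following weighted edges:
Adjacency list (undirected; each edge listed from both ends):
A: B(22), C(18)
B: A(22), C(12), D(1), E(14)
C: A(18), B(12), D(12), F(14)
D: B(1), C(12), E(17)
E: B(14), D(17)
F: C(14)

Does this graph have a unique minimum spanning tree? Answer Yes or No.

Kruskal: consider edges lightest-first.
B—D (1): add. Components now {A} {B,D} {C} {E} {F}
B—C (12): add. Components now {A} {B,C,D} {E} {F}
C—D (12): skip — C and D already connected.
B—E (14): add. Components now {A} {B,C,D,E} {F}
C—F (14): add. Components now {A} {B,C,D,E,F}
D—E (17): skip — D and E already connected.
A—C (18): add. Components now {A,B,C,D,E,F}
Non-tree edge C—D has weight 12, equal to the heaviest edge on its tree cycle — swapping gives another MST of the same weight. Not unique.

No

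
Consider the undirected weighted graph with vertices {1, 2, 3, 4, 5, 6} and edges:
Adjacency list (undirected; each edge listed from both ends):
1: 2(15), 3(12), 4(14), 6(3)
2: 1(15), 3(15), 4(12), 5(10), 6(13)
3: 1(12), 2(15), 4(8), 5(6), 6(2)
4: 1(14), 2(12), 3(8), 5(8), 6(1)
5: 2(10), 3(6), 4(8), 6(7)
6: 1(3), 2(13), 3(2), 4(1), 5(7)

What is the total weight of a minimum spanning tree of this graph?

22

Kruskal's algorithm — process edges by increasing weight (ties by edge label):
4–6 (1): add. Components now {1} {2} {3} {4,6} {5}
3–6 (2): add. Components now {1} {2} {3,4,6} {5}
1–6 (3): add. Components now {1,3,4,6} {2} {5}
3–5 (6): add. Components now {1,3,4,5,6} {2}
5–6 (7): skip — 5 and 6 already connected.
3–4 (8): skip — 3 and 4 already connected.
4–5 (8): skip — 4 and 5 already connected.
2–5 (10): add. Components now {1,2,3,4,5,6}
MST edges: 4–6, 3–6, 1–6, 3–5, 2–5; total weight 1+2+3+6+10 = 22.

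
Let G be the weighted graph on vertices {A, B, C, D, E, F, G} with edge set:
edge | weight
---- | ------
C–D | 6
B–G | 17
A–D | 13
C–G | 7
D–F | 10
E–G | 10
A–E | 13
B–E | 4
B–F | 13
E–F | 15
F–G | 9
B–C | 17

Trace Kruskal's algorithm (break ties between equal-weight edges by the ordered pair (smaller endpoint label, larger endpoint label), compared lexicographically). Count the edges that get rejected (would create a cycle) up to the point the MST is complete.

Kruskal: consider edges lightest-first.
B–E (4): add. Components now {A} {B,E} {C} {D} {F} {G}
C–D (6): add. Components now {A} {B,E} {C,D} {F} {G}
C–G (7): add. Components now {A} {B,E} {C,D,G} {F}
F–G (9): add. Components now {A} {B,E} {C,D,F,G}
D–F (10): skip — D and F already connected.
E–G (10): add. Components now {A} {B,C,D,E,F,G}
A–D (13): add. Components now {A,B,C,D,E,F,G}
Edges rejected before the tree was complete: 1.

1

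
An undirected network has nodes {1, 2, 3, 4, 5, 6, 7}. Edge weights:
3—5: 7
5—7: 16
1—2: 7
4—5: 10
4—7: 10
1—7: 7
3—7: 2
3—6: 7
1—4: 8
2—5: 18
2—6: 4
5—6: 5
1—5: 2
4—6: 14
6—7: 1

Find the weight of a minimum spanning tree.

Grow the tree from 6 using Prim:
Step 1: cheapest edge leaving the tree is 6—7 (1); add 7.
Step 2: cheapest edge leaving the tree is 3—7 (2); add 3.
Step 3: cheapest edge leaving the tree is 2—6 (4); add 2.
Step 4: cheapest edge leaving the tree is 5—6 (5); add 5.
Step 5: cheapest edge leaving the tree is 1—5 (2); add 1.
Step 6: cheapest edge leaving the tree is 1—4 (8); add 4.
MST edges: 6—7, 3—7, 2—6, 5—6, 1—5, 1—4; total weight 1+2+4+5+2+8 = 22.

22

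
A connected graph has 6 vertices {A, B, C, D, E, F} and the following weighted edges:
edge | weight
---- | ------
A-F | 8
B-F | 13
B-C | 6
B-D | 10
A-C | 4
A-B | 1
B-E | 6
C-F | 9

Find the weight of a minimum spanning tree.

29

Kruskal: consider edges lightest-first.
A-B (1): add — endpoints in different components.
A-C (4): add — endpoints in different components.
B-C (6): skip — B and C already connected.
B-E (6): add — endpoints in different components.
A-F (8): add — endpoints in different components.
C-F (9): skip — C and F already connected.
B-D (10): add — endpoints in different components.
MST edges: A-B, A-C, B-E, A-F, B-D; total weight 1+4+6+8+10 = 29.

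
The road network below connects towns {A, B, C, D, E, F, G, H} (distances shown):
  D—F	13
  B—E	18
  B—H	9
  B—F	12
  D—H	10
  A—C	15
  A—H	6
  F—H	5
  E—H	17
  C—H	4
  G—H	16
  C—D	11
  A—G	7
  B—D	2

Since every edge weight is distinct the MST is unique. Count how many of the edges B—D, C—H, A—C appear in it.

2

Kruskal's algorithm — process edges by increasing weight (ties by edge label):
B—D (2): add — endpoints in different components.
C—H (4): add — endpoints in different components.
F—H (5): add — endpoints in different components.
A—H (6): add — endpoints in different components.
A—G (7): add — endpoints in different components.
B—H (9): add — endpoints in different components.
D—H (10): skip — D and H already connected.
C—D (11): skip — C and D already connected.
B—F (12): skip — B and F already connected.
D—F (13): skip — D and F already connected.
A—C (15): skip — A and C already connected.
G—H (16): skip — G and H already connected.
E—H (17): add — endpoints in different components.
MST edge set: {B—D, C—H, F—H, A—H, A—G, B—H, E—H}.
Of the listed edges, {B—D, C—H} are in the MST → 2.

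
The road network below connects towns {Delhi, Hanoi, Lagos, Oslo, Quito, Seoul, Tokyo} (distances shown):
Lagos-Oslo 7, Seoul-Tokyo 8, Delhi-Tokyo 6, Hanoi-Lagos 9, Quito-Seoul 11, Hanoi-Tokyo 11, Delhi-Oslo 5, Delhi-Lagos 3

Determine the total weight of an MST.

Prim's algorithm from Quito:
Step 1: frontier [Quito-Seoul 11] → take Quito-Seoul (11); add Seoul.
Step 2: frontier [Seoul-Tokyo 8] → take Seoul-Tokyo (8); add Tokyo.
Step 3: frontier [Delhi-Tokyo 6, Hanoi-Tokyo 11] → take Delhi-Tokyo (6); add Delhi.
Step 4: frontier [Delhi-Lagos 3, Delhi-Oslo 5, Hanoi-Tokyo 11] → take Delhi-Lagos (3); add Lagos.
Step 5: frontier [Delhi-Oslo 5, Lagos-Oslo 7, Hanoi-Lagos 9, Hanoi-Tokyo 11] → take Delhi-Oslo (5); add Oslo.
Step 6: frontier [Hanoi-Lagos 9, Hanoi-Tokyo 11] → take Hanoi-Lagos (9); add Hanoi.
MST edges: Quito-Seoul, Seoul-Tokyo, Delhi-Tokyo, Delhi-Lagos, Delhi-Oslo, Hanoi-Lagos; total weight 11+8+6+3+5+9 = 42.

42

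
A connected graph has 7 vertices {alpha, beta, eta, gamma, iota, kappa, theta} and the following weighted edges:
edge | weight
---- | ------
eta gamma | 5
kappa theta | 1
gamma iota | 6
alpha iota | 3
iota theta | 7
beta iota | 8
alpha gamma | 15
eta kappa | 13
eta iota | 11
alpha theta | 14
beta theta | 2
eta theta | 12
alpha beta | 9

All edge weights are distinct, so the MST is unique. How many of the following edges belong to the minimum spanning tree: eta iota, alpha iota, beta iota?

1

Sort edges by weight, then run Kruskal:
kappa theta (1): add — endpoints in different components.
beta theta (2): add — endpoints in different components.
alpha iota (3): add — endpoints in different components.
eta gamma (5): add — endpoints in different components.
gamma iota (6): add — endpoints in different components.
iota theta (7): add — endpoints in different components.
MST edge set: {kappa theta, beta theta, alpha iota, eta gamma, gamma iota, iota theta}.
Of the listed edges, {alpha iota} are in the MST → 1.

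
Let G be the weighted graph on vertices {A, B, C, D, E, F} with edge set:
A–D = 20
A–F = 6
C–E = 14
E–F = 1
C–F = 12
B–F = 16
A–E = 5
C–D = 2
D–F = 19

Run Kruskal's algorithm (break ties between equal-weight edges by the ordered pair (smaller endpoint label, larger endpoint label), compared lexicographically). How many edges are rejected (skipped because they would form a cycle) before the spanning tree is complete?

2

Kruskal's algorithm — process edges by increasing weight (ties by edge label):
E–F (1): add. Components now {A} {B} {C} {D} {E,F}
C–D (2): add. Components now {A} {B} {C,D} {E,F}
A–E (5): add. Components now {A,E,F} {B} {C,D}
A–F (6): skip — A and F already connected.
C–F (12): add. Components now {A,C,D,E,F} {B}
C–E (14): skip — C and E already connected.
B–F (16): add. Components now {A,B,C,D,E,F}
Edges rejected before the tree was complete: 2.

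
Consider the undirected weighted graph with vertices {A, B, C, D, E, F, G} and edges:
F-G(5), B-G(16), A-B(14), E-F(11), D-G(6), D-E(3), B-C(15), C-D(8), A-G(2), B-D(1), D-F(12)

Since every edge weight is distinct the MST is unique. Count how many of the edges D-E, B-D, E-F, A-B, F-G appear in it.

3

Sort edges by weight, then run Kruskal:
B-D (1): add — endpoints in different components.
A-G (2): add — endpoints in different components.
D-E (3): add — endpoints in different components.
F-G (5): add — endpoints in different components.
D-G (6): add — endpoints in different components.
C-D (8): add — endpoints in different components.
MST edge set: {B-D, A-G, D-E, F-G, D-G, C-D}.
Of the listed edges, {D-E, B-D, F-G} are in the MST → 3.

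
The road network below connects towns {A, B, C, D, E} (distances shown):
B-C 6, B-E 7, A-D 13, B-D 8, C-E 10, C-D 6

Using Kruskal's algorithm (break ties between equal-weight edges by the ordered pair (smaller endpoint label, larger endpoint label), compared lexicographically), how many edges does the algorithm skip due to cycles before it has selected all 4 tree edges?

Kruskal: consider edges lightest-first.
B-C (6): add. Components now {A} {B,C} {D} {E}
C-D (6): add. Components now {A} {B,C,D} {E}
B-E (7): add. Components now {A} {B,C,D,E}
B-D (8): skip — B and D already connected.
C-E (10): skip — C and E already connected.
A-D (13): add. Components now {A,B,C,D,E}
Edges rejected before the tree was complete: 2.

2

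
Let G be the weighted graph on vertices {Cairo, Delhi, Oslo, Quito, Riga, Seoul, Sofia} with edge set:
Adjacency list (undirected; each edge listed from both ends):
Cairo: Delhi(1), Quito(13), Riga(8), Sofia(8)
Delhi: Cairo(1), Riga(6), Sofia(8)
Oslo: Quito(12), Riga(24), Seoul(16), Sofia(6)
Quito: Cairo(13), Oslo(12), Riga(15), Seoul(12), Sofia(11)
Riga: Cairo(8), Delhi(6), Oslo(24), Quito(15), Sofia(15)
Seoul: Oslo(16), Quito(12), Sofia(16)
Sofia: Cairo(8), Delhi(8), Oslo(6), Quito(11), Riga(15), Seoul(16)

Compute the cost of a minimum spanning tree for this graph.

Kruskal: consider edges lightest-first.
Cairo–Delhi (1): add — endpoints in different components.
Delhi–Riga (6): add — endpoints in different components.
Oslo–Sofia (6): add — endpoints in different components.
Cairo–Riga (8): skip — Riga and Cairo already connected.
Cairo–Sofia (8): add — endpoints in different components.
Delhi–Sofia (8): skip — Sofia and Delhi already connected.
Quito–Sofia (11): add — endpoints in different components.
Oslo–Quito (12): skip — Quito and Oslo already connected.
Quito–Seoul (12): add — endpoints in different components.
MST edges: Cairo–Delhi, Delhi–Riga, Oslo–Sofia, Cairo–Sofia, Quito–Sofia, Quito–Seoul; total weight 1+6+6+8+11+12 = 44.

44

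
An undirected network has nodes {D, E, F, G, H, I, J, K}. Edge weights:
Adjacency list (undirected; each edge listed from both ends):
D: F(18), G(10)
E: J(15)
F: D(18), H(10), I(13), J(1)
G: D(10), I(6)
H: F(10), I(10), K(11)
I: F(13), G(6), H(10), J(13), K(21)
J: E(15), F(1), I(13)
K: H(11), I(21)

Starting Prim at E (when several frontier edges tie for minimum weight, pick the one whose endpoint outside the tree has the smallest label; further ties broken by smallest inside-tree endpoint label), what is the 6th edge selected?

D-G

Prim's algorithm from E:
Step 1: frontier [E J 15] → take E J (15); add J.
Step 2: frontier [F J 1, I J 13] → take F J (1); add F.
Step 3: frontier [F H 10, F I 13, D F 18, I J 13] → take F H (10); add H.
Step 4: frontier [F I 13, D F 18, H I 10, H K 11, I J 13] → take H I (10); add I.
Step 5: frontier [D F 18, H K 11, G I 6, I K 21] → take G I (6); add G.
Step 6: frontier [D F 18, D G 10, H K 11, I K 21] → take D G (10); add D.
Step 7: frontier [H K 11, I K 21] → take H K (11); add K.
The 6th edge added is D G.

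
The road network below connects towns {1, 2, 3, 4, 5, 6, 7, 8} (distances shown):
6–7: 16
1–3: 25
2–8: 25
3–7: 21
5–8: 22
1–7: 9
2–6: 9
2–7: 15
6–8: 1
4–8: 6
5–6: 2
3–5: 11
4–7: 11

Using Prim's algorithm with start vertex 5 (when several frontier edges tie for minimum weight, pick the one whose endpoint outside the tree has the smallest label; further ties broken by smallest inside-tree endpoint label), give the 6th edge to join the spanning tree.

Grow the tree from 5 using Prim:
Step 1: frontier [5–6 2, 3–5 11, 5–8 22] → take 5–6 (2); add 6.
Step 2: frontier [3–5 11, 5–8 22, 6–8 1, 2–6 9, 6–7 16] → take 6–8 (1); add 8.
Step 3: frontier [3–5 11, 2–6 9, 6–7 16, 4–8 6, 2–8 25] → take 4–8 (6); add 4.
Step 4: frontier [4–7 11, 3–5 11, 2–6 9, 6–7 16, 2–8 25] → take 2–6 (9); add 2.
Step 5: frontier [2–7 15, 4–7 11, 3–5 11, 6–7 16] → take 3–5 (11); add 3.
Step 6: frontier [2–7 15, 3–7 21, 1–3 25, 4–7 11, 6–7 16] → take 4–7 (11); add 7.
Step 7: frontier [1–3 25, 1–7 9] → take 1–7 (9); add 1.
The 6th edge added is 4–7.

4-7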